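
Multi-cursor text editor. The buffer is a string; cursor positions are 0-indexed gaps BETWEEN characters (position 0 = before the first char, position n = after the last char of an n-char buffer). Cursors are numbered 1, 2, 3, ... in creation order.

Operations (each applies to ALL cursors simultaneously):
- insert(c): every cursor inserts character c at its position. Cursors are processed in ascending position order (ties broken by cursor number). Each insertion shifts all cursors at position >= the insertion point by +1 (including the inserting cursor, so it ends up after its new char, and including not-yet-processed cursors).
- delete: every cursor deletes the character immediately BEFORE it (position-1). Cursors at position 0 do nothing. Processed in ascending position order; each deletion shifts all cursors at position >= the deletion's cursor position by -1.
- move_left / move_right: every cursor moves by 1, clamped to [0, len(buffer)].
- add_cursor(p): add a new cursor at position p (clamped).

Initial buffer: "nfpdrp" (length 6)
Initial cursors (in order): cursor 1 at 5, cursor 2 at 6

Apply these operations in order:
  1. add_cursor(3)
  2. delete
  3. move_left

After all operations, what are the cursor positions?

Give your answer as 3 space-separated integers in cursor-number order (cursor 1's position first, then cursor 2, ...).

Answer: 2 2 1

Derivation:
After op 1 (add_cursor(3)): buffer="nfpdrp" (len 6), cursors c3@3 c1@5 c2@6, authorship ......
After op 2 (delete): buffer="nfd" (len 3), cursors c3@2 c1@3 c2@3, authorship ...
After op 3 (move_left): buffer="nfd" (len 3), cursors c3@1 c1@2 c2@2, authorship ...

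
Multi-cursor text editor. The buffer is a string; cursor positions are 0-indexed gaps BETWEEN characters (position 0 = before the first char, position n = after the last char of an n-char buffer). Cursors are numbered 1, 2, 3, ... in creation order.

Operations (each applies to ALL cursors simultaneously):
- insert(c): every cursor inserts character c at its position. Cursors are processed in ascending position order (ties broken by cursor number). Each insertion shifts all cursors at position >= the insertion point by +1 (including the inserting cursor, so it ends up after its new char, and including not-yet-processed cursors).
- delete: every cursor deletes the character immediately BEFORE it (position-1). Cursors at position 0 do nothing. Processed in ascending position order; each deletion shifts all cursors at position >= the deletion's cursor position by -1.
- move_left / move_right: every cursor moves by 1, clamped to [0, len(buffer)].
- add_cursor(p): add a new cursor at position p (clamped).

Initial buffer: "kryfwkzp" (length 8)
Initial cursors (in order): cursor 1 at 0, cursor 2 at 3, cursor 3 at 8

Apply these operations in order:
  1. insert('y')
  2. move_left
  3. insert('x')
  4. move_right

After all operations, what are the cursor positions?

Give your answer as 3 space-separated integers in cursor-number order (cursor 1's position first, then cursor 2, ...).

Answer: 2 7 14

Derivation:
After op 1 (insert('y')): buffer="ykryyfwkzpy" (len 11), cursors c1@1 c2@5 c3@11, authorship 1...2.....3
After op 2 (move_left): buffer="ykryyfwkzpy" (len 11), cursors c1@0 c2@4 c3@10, authorship 1...2.....3
After op 3 (insert('x')): buffer="xykryxyfwkzpxy" (len 14), cursors c1@1 c2@6 c3@13, authorship 11...22.....33
After op 4 (move_right): buffer="xykryxyfwkzpxy" (len 14), cursors c1@2 c2@7 c3@14, authorship 11...22.....33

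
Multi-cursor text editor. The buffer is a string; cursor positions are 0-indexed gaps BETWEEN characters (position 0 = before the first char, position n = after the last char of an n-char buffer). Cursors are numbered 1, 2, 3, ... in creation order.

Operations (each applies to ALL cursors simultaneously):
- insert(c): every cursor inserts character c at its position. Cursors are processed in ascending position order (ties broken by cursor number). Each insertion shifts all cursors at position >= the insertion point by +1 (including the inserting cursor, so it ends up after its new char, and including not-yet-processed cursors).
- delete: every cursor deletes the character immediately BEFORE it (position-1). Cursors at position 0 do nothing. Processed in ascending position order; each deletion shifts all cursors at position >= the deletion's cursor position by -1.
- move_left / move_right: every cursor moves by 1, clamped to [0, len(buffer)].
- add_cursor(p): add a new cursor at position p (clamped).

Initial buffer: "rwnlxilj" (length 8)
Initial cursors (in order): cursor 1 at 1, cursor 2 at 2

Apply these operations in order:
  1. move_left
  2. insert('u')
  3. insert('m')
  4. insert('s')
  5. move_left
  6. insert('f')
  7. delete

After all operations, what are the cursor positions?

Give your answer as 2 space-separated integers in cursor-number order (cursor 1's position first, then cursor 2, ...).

Answer: 2 6

Derivation:
After op 1 (move_left): buffer="rwnlxilj" (len 8), cursors c1@0 c2@1, authorship ........
After op 2 (insert('u')): buffer="uruwnlxilj" (len 10), cursors c1@1 c2@3, authorship 1.2.......
After op 3 (insert('m')): buffer="umrumwnlxilj" (len 12), cursors c1@2 c2@5, authorship 11.22.......
After op 4 (insert('s')): buffer="umsrumswnlxilj" (len 14), cursors c1@3 c2@7, authorship 111.222.......
After op 5 (move_left): buffer="umsrumswnlxilj" (len 14), cursors c1@2 c2@6, authorship 111.222.......
After op 6 (insert('f')): buffer="umfsrumfswnlxilj" (len 16), cursors c1@3 c2@8, authorship 1111.2222.......
After op 7 (delete): buffer="umsrumswnlxilj" (len 14), cursors c1@2 c2@6, authorship 111.222.......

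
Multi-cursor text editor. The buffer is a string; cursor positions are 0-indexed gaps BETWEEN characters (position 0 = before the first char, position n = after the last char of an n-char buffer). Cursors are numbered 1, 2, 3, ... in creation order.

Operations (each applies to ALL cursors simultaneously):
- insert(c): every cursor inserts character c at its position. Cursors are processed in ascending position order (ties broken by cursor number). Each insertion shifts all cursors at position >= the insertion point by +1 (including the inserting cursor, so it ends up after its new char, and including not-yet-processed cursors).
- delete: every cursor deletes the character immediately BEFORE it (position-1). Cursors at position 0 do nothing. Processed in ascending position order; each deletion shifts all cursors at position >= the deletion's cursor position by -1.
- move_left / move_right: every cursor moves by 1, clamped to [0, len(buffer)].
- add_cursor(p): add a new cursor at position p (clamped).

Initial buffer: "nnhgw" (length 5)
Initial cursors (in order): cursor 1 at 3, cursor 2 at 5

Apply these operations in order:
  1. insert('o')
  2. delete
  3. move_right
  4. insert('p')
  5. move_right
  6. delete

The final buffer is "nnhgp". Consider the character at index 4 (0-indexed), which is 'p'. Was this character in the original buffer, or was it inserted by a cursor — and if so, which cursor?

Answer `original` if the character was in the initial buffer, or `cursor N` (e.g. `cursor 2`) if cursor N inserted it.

After op 1 (insert('o')): buffer="nnhogwo" (len 7), cursors c1@4 c2@7, authorship ...1..2
After op 2 (delete): buffer="nnhgw" (len 5), cursors c1@3 c2@5, authorship .....
After op 3 (move_right): buffer="nnhgw" (len 5), cursors c1@4 c2@5, authorship .....
After op 4 (insert('p')): buffer="nnhgpwp" (len 7), cursors c1@5 c2@7, authorship ....1.2
After op 5 (move_right): buffer="nnhgpwp" (len 7), cursors c1@6 c2@7, authorship ....1.2
After op 6 (delete): buffer="nnhgp" (len 5), cursors c1@5 c2@5, authorship ....1
Authorship (.=original, N=cursor N): . . . . 1
Index 4: author = 1

Answer: cursor 1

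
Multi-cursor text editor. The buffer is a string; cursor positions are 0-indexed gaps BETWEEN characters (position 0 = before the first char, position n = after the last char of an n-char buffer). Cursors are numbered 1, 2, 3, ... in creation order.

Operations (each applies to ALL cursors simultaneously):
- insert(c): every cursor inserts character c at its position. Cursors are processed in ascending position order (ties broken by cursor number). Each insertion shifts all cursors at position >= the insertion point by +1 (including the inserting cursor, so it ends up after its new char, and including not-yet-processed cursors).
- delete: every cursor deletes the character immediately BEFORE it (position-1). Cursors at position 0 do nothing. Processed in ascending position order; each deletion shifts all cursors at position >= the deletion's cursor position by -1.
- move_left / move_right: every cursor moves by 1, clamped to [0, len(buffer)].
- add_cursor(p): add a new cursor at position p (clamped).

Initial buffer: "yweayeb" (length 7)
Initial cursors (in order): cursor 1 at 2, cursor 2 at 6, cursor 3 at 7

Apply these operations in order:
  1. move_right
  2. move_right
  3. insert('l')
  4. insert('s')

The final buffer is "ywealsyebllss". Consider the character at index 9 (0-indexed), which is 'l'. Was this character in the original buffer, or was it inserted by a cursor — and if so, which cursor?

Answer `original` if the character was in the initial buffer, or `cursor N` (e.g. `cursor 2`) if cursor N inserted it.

Answer: cursor 2

Derivation:
After op 1 (move_right): buffer="yweayeb" (len 7), cursors c1@3 c2@7 c3@7, authorship .......
After op 2 (move_right): buffer="yweayeb" (len 7), cursors c1@4 c2@7 c3@7, authorship .......
After op 3 (insert('l')): buffer="ywealyebll" (len 10), cursors c1@5 c2@10 c3@10, authorship ....1...23
After op 4 (insert('s')): buffer="ywealsyebllss" (len 13), cursors c1@6 c2@13 c3@13, authorship ....11...2323
Authorship (.=original, N=cursor N): . . . . 1 1 . . . 2 3 2 3
Index 9: author = 2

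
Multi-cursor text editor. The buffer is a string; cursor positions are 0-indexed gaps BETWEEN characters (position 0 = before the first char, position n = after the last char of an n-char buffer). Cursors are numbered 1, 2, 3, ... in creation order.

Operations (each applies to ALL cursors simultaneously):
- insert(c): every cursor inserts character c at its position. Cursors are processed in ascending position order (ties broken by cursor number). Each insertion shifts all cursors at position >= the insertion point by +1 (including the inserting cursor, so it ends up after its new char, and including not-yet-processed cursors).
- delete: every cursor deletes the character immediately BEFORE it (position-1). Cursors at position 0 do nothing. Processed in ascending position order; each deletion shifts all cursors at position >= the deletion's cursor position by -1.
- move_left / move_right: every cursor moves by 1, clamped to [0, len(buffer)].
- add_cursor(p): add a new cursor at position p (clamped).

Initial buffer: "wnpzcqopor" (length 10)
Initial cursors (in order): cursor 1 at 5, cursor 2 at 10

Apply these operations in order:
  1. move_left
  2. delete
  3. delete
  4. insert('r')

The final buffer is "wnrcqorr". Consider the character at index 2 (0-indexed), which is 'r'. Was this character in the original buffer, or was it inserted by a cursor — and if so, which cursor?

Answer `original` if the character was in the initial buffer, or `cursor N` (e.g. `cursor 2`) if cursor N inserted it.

After op 1 (move_left): buffer="wnpzcqopor" (len 10), cursors c1@4 c2@9, authorship ..........
After op 2 (delete): buffer="wnpcqopr" (len 8), cursors c1@3 c2@7, authorship ........
After op 3 (delete): buffer="wncqor" (len 6), cursors c1@2 c2@5, authorship ......
After op 4 (insert('r')): buffer="wnrcqorr" (len 8), cursors c1@3 c2@7, authorship ..1...2.
Authorship (.=original, N=cursor N): . . 1 . . . 2 .
Index 2: author = 1

Answer: cursor 1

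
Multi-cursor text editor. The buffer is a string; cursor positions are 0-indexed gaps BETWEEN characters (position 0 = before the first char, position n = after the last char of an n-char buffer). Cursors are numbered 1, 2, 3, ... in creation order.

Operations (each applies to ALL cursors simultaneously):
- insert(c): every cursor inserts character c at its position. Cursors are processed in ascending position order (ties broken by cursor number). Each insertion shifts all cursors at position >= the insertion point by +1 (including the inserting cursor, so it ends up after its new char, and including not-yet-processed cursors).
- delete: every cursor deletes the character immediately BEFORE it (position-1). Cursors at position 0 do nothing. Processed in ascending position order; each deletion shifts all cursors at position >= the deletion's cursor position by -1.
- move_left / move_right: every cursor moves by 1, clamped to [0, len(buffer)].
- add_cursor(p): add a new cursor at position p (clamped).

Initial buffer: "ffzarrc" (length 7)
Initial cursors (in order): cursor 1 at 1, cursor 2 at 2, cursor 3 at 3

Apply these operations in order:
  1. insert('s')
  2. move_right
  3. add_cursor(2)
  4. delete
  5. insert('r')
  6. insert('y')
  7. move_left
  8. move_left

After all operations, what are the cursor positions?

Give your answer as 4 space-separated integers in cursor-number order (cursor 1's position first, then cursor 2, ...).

Answer: 3 6 9 3

Derivation:
After op 1 (insert('s')): buffer="fsfszsarrc" (len 10), cursors c1@2 c2@4 c3@6, authorship .1.2.3....
After op 2 (move_right): buffer="fsfszsarrc" (len 10), cursors c1@3 c2@5 c3@7, authorship .1.2.3....
After op 3 (add_cursor(2)): buffer="fsfszsarrc" (len 10), cursors c4@2 c1@3 c2@5 c3@7, authorship .1.2.3....
After op 4 (delete): buffer="fssrrc" (len 6), cursors c1@1 c4@1 c2@2 c3@3, authorship .23...
After op 5 (insert('r')): buffer="frrsrsrrrc" (len 10), cursors c1@3 c4@3 c2@5 c3@7, authorship .142233...
After op 6 (insert('y')): buffer="frryysrysryrrc" (len 14), cursors c1@5 c4@5 c2@8 c3@11, authorship .1414222333...
After op 7 (move_left): buffer="frryysrysryrrc" (len 14), cursors c1@4 c4@4 c2@7 c3@10, authorship .1414222333...
After op 8 (move_left): buffer="frryysrysryrrc" (len 14), cursors c1@3 c4@3 c2@6 c3@9, authorship .1414222333...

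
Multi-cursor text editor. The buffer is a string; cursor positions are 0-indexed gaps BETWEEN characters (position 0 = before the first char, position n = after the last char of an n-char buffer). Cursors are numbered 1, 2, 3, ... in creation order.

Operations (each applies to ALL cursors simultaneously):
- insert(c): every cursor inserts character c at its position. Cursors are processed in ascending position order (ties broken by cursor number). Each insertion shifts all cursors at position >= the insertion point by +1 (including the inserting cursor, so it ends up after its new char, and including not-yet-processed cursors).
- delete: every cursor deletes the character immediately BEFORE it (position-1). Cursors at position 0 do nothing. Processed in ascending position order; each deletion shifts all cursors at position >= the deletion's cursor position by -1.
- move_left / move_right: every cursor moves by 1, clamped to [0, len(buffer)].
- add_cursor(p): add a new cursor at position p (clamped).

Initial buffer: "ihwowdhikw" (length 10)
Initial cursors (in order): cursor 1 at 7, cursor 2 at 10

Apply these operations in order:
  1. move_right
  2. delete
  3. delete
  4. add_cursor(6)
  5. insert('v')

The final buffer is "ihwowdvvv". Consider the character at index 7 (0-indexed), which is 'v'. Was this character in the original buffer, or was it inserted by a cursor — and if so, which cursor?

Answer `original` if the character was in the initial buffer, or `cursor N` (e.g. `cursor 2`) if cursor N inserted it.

After op 1 (move_right): buffer="ihwowdhikw" (len 10), cursors c1@8 c2@10, authorship ..........
After op 2 (delete): buffer="ihwowdhk" (len 8), cursors c1@7 c2@8, authorship ........
After op 3 (delete): buffer="ihwowd" (len 6), cursors c1@6 c2@6, authorship ......
After op 4 (add_cursor(6)): buffer="ihwowd" (len 6), cursors c1@6 c2@6 c3@6, authorship ......
After op 5 (insert('v')): buffer="ihwowdvvv" (len 9), cursors c1@9 c2@9 c3@9, authorship ......123
Authorship (.=original, N=cursor N): . . . . . . 1 2 3
Index 7: author = 2

Answer: cursor 2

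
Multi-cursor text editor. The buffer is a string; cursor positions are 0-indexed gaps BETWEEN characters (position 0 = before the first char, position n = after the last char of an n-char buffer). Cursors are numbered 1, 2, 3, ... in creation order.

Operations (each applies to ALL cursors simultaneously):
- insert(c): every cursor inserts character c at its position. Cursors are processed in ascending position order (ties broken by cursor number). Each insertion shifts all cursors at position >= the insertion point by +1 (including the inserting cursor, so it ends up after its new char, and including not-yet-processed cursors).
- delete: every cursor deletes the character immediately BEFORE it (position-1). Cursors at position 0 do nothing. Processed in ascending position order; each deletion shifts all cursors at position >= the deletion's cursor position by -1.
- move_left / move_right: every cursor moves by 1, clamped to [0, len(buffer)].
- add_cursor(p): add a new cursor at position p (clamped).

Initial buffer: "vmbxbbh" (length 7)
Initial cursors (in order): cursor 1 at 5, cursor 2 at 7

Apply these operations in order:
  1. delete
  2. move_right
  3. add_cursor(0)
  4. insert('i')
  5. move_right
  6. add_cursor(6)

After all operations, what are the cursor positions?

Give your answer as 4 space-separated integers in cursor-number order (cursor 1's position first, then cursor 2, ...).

After op 1 (delete): buffer="vmbxb" (len 5), cursors c1@4 c2@5, authorship .....
After op 2 (move_right): buffer="vmbxb" (len 5), cursors c1@5 c2@5, authorship .....
After op 3 (add_cursor(0)): buffer="vmbxb" (len 5), cursors c3@0 c1@5 c2@5, authorship .....
After op 4 (insert('i')): buffer="ivmbxbii" (len 8), cursors c3@1 c1@8 c2@8, authorship 3.....12
After op 5 (move_right): buffer="ivmbxbii" (len 8), cursors c3@2 c1@8 c2@8, authorship 3.....12
After op 6 (add_cursor(6)): buffer="ivmbxbii" (len 8), cursors c3@2 c4@6 c1@8 c2@8, authorship 3.....12

Answer: 8 8 2 6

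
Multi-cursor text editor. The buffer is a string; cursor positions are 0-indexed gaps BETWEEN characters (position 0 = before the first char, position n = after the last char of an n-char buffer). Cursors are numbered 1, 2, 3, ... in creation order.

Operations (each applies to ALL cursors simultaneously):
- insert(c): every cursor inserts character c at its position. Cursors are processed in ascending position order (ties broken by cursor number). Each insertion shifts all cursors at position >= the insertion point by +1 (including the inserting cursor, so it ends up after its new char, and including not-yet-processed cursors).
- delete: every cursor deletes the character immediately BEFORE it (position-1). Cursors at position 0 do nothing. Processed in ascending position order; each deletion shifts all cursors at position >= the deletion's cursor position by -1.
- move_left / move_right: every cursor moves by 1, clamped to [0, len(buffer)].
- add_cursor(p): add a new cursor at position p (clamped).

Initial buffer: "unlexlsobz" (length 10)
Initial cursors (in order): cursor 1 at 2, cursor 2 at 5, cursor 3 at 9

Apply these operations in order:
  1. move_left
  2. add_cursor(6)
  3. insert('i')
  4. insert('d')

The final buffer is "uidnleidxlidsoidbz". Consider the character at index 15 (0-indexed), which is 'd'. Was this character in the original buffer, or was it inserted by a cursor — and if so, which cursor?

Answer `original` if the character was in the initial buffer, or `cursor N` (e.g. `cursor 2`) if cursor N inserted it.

After op 1 (move_left): buffer="unlexlsobz" (len 10), cursors c1@1 c2@4 c3@8, authorship ..........
After op 2 (add_cursor(6)): buffer="unlexlsobz" (len 10), cursors c1@1 c2@4 c4@6 c3@8, authorship ..........
After op 3 (insert('i')): buffer="uinleixlisoibz" (len 14), cursors c1@2 c2@6 c4@9 c3@12, authorship .1...2..4..3..
After op 4 (insert('d')): buffer="uidnleidxlidsoidbz" (len 18), cursors c1@3 c2@8 c4@12 c3@16, authorship .11...22..44..33..
Authorship (.=original, N=cursor N): . 1 1 . . . 2 2 . . 4 4 . . 3 3 . .
Index 15: author = 3

Answer: cursor 3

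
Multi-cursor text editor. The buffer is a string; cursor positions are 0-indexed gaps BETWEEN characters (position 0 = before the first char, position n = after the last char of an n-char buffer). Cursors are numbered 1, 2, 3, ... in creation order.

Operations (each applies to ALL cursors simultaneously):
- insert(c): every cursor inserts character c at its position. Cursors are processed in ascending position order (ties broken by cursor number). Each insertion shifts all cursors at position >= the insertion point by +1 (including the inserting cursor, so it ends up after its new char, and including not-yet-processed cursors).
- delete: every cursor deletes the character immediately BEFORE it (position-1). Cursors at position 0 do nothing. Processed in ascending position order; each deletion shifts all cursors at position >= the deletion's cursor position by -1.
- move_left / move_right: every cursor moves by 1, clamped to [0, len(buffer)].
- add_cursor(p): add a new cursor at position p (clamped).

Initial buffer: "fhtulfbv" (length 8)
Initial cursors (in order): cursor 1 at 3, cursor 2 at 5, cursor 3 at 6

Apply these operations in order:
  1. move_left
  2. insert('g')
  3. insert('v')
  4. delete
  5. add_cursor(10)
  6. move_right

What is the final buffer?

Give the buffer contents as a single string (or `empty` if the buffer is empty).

After op 1 (move_left): buffer="fhtulfbv" (len 8), cursors c1@2 c2@4 c3@5, authorship ........
After op 2 (insert('g')): buffer="fhgtuglgfbv" (len 11), cursors c1@3 c2@6 c3@8, authorship ..1..2.3...
After op 3 (insert('v')): buffer="fhgvtugvlgvfbv" (len 14), cursors c1@4 c2@8 c3@11, authorship ..11..22.33...
After op 4 (delete): buffer="fhgtuglgfbv" (len 11), cursors c1@3 c2@6 c3@8, authorship ..1..2.3...
After op 5 (add_cursor(10)): buffer="fhgtuglgfbv" (len 11), cursors c1@3 c2@6 c3@8 c4@10, authorship ..1..2.3...
After op 6 (move_right): buffer="fhgtuglgfbv" (len 11), cursors c1@4 c2@7 c3@9 c4@11, authorship ..1..2.3...

Answer: fhgtuglgfbv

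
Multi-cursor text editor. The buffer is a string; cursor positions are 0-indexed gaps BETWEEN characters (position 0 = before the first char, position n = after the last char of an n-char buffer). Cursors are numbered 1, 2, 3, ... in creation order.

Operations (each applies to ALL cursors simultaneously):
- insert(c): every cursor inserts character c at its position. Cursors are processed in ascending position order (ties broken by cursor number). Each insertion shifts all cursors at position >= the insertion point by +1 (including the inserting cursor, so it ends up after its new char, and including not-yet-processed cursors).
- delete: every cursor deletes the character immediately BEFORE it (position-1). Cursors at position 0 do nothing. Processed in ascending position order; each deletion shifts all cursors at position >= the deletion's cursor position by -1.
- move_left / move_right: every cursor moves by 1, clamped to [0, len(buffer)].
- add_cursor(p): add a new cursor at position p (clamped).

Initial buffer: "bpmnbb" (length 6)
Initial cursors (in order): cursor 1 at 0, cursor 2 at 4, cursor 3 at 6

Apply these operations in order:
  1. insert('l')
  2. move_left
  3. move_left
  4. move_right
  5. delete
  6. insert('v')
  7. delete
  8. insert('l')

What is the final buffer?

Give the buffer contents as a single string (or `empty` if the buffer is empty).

After op 1 (insert('l')): buffer="lbpmnlbbl" (len 9), cursors c1@1 c2@6 c3@9, authorship 1....2..3
After op 2 (move_left): buffer="lbpmnlbbl" (len 9), cursors c1@0 c2@5 c3@8, authorship 1....2..3
After op 3 (move_left): buffer="lbpmnlbbl" (len 9), cursors c1@0 c2@4 c3@7, authorship 1....2..3
After op 4 (move_right): buffer="lbpmnlbbl" (len 9), cursors c1@1 c2@5 c3@8, authorship 1....2..3
After op 5 (delete): buffer="bpmlbl" (len 6), cursors c1@0 c2@3 c3@5, authorship ...2.3
After op 6 (insert('v')): buffer="vbpmvlbvl" (len 9), cursors c1@1 c2@5 c3@8, authorship 1...22.33
After op 7 (delete): buffer="bpmlbl" (len 6), cursors c1@0 c2@3 c3@5, authorship ...2.3
After op 8 (insert('l')): buffer="lbpmllbll" (len 9), cursors c1@1 c2@5 c3@8, authorship 1...22.33

Answer: lbpmllbll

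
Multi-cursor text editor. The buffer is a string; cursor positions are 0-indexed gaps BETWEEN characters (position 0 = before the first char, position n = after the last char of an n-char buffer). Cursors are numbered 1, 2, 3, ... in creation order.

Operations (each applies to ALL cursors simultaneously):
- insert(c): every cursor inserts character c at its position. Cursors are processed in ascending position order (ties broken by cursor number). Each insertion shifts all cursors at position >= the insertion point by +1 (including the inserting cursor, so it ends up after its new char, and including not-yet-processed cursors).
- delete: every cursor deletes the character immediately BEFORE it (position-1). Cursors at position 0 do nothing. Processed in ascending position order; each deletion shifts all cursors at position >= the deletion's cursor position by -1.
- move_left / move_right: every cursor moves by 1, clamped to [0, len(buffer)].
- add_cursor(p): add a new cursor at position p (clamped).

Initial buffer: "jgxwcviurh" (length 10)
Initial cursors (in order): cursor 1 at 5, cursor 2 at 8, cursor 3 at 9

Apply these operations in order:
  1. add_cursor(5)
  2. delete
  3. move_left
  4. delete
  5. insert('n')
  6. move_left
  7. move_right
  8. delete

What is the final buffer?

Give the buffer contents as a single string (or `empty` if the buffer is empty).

After op 1 (add_cursor(5)): buffer="jgxwcviurh" (len 10), cursors c1@5 c4@5 c2@8 c3@9, authorship ..........
After op 2 (delete): buffer="jgxvih" (len 6), cursors c1@3 c4@3 c2@5 c3@5, authorship ......
After op 3 (move_left): buffer="jgxvih" (len 6), cursors c1@2 c4@2 c2@4 c3@4, authorship ......
After op 4 (delete): buffer="ih" (len 2), cursors c1@0 c2@0 c3@0 c4@0, authorship ..
After op 5 (insert('n')): buffer="nnnnih" (len 6), cursors c1@4 c2@4 c3@4 c4@4, authorship 1234..
After op 6 (move_left): buffer="nnnnih" (len 6), cursors c1@3 c2@3 c3@3 c4@3, authorship 1234..
After op 7 (move_right): buffer="nnnnih" (len 6), cursors c1@4 c2@4 c3@4 c4@4, authorship 1234..
After op 8 (delete): buffer="ih" (len 2), cursors c1@0 c2@0 c3@0 c4@0, authorship ..

Answer: ih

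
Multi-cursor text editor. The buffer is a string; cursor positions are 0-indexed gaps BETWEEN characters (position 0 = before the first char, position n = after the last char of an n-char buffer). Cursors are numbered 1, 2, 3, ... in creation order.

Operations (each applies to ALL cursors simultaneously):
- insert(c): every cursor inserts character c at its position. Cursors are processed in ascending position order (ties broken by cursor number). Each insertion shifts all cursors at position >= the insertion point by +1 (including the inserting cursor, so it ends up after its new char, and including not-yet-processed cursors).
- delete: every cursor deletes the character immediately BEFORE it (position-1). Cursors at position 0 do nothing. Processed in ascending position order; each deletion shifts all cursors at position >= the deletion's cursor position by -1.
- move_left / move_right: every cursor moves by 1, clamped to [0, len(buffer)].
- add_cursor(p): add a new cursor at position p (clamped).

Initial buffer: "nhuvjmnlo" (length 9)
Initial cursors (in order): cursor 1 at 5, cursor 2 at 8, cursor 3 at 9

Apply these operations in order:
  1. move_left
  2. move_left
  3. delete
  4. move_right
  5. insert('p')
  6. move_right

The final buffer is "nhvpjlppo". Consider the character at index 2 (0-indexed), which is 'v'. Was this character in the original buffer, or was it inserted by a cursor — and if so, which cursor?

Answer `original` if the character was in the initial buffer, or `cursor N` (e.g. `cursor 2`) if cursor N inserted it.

After op 1 (move_left): buffer="nhuvjmnlo" (len 9), cursors c1@4 c2@7 c3@8, authorship .........
After op 2 (move_left): buffer="nhuvjmnlo" (len 9), cursors c1@3 c2@6 c3@7, authorship .........
After op 3 (delete): buffer="nhvjlo" (len 6), cursors c1@2 c2@4 c3@4, authorship ......
After op 4 (move_right): buffer="nhvjlo" (len 6), cursors c1@3 c2@5 c3@5, authorship ......
After op 5 (insert('p')): buffer="nhvpjlppo" (len 9), cursors c1@4 c2@8 c3@8, authorship ...1..23.
After op 6 (move_right): buffer="nhvpjlppo" (len 9), cursors c1@5 c2@9 c3@9, authorship ...1..23.
Authorship (.=original, N=cursor N): . . . 1 . . 2 3 .
Index 2: author = original

Answer: original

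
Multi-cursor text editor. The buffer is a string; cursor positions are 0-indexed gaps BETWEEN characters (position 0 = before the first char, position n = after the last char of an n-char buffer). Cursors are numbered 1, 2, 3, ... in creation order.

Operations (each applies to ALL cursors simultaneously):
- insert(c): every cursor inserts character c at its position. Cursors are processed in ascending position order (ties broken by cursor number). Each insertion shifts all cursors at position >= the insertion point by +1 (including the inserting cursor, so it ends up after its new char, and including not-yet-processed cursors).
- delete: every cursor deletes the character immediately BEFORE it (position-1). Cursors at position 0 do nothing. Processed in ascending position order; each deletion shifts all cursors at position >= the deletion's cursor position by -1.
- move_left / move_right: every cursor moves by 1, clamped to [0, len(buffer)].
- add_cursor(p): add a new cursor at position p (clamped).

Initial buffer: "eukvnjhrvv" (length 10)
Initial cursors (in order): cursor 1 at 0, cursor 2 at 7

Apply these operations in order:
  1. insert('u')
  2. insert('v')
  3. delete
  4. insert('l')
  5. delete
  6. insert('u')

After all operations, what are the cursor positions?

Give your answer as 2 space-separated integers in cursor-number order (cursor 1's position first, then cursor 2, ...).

After op 1 (insert('u')): buffer="ueukvnjhurvv" (len 12), cursors c1@1 c2@9, authorship 1.......2...
After op 2 (insert('v')): buffer="uveukvnjhuvrvv" (len 14), cursors c1@2 c2@11, authorship 11.......22...
After op 3 (delete): buffer="ueukvnjhurvv" (len 12), cursors c1@1 c2@9, authorship 1.......2...
After op 4 (insert('l')): buffer="uleukvnjhulrvv" (len 14), cursors c1@2 c2@11, authorship 11.......22...
After op 5 (delete): buffer="ueukvnjhurvv" (len 12), cursors c1@1 c2@9, authorship 1.......2...
After op 6 (insert('u')): buffer="uueukvnjhuurvv" (len 14), cursors c1@2 c2@11, authorship 11.......22...

Answer: 2 11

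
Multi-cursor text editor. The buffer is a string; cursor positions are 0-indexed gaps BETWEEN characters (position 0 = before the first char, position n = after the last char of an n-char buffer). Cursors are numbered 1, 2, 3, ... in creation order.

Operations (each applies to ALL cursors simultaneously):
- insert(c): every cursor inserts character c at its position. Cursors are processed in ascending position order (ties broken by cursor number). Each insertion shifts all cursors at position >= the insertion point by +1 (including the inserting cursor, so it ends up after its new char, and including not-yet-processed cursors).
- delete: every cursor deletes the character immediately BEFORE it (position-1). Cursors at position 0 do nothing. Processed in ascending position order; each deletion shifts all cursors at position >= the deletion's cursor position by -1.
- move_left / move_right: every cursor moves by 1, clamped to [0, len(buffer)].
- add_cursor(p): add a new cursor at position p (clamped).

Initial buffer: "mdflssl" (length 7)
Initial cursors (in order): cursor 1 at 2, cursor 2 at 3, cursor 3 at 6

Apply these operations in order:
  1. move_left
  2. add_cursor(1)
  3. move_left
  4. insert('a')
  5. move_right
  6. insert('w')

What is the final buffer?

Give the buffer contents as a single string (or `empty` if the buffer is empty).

After op 1 (move_left): buffer="mdflssl" (len 7), cursors c1@1 c2@2 c3@5, authorship .......
After op 2 (add_cursor(1)): buffer="mdflssl" (len 7), cursors c1@1 c4@1 c2@2 c3@5, authorship .......
After op 3 (move_left): buffer="mdflssl" (len 7), cursors c1@0 c4@0 c2@1 c3@4, authorship .......
After op 4 (insert('a')): buffer="aamadflassl" (len 11), cursors c1@2 c4@2 c2@4 c3@8, authorship 14.2...3...
After op 5 (move_right): buffer="aamadflassl" (len 11), cursors c1@3 c4@3 c2@5 c3@9, authorship 14.2...3...
After op 6 (insert('w')): buffer="aamwwadwflaswsl" (len 15), cursors c1@5 c4@5 c2@8 c3@13, authorship 14.142.2..3.3..

Answer: aamwwadwflaswsl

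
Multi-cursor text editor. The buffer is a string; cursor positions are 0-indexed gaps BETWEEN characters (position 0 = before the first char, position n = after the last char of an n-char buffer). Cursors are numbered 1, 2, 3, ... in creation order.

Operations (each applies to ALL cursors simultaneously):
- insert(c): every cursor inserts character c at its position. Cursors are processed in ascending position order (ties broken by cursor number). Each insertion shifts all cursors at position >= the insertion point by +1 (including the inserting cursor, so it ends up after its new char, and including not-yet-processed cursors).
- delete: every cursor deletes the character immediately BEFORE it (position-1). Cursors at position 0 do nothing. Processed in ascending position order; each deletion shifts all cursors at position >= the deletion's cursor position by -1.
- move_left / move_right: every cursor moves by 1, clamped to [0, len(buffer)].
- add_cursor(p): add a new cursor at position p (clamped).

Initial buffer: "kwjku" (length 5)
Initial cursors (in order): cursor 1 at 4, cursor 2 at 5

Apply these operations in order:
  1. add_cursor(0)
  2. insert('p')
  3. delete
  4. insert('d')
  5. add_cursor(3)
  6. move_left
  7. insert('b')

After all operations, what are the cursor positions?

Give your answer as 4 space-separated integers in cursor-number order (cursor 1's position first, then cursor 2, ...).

After op 1 (add_cursor(0)): buffer="kwjku" (len 5), cursors c3@0 c1@4 c2@5, authorship .....
After op 2 (insert('p')): buffer="pkwjkpup" (len 8), cursors c3@1 c1@6 c2@8, authorship 3....1.2
After op 3 (delete): buffer="kwjku" (len 5), cursors c3@0 c1@4 c2@5, authorship .....
After op 4 (insert('d')): buffer="dkwjkdud" (len 8), cursors c3@1 c1@6 c2@8, authorship 3....1.2
After op 5 (add_cursor(3)): buffer="dkwjkdud" (len 8), cursors c3@1 c4@3 c1@6 c2@8, authorship 3....1.2
After op 6 (move_left): buffer="dkwjkdud" (len 8), cursors c3@0 c4@2 c1@5 c2@7, authorship 3....1.2
After op 7 (insert('b')): buffer="bdkbwjkbdubd" (len 12), cursors c3@1 c4@4 c1@8 c2@11, authorship 33.4...11.22

Answer: 8 11 1 4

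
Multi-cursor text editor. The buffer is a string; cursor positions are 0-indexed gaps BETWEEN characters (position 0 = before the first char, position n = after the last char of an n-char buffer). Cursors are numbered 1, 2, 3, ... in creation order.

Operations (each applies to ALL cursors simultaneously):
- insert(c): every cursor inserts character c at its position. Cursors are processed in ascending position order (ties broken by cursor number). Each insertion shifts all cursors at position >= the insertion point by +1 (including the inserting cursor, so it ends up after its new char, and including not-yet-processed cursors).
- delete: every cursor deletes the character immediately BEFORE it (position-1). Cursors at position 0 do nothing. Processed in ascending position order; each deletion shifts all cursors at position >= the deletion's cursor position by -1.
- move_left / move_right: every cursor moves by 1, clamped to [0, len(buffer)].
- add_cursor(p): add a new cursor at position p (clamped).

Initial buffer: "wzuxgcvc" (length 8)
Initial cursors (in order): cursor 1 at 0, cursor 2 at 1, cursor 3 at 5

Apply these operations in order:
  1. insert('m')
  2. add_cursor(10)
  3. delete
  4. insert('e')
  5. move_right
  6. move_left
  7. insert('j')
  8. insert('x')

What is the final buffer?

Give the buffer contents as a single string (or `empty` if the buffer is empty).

Answer: ejxwejxzuxgejxcejxc

Derivation:
After op 1 (insert('m')): buffer="mwmzuxgmcvc" (len 11), cursors c1@1 c2@3 c3@8, authorship 1.2....3...
After op 2 (add_cursor(10)): buffer="mwmzuxgmcvc" (len 11), cursors c1@1 c2@3 c3@8 c4@10, authorship 1.2....3...
After op 3 (delete): buffer="wzuxgcc" (len 7), cursors c1@0 c2@1 c3@5 c4@6, authorship .......
After op 4 (insert('e')): buffer="ewezuxgecec" (len 11), cursors c1@1 c2@3 c3@8 c4@10, authorship 1.2....3.4.
After op 5 (move_right): buffer="ewezuxgecec" (len 11), cursors c1@2 c2@4 c3@9 c4@11, authorship 1.2....3.4.
After op 6 (move_left): buffer="ewezuxgecec" (len 11), cursors c1@1 c2@3 c3@8 c4@10, authorship 1.2....3.4.
After op 7 (insert('j')): buffer="ejwejzuxgejcejc" (len 15), cursors c1@2 c2@5 c3@11 c4@14, authorship 11.22....33.44.
After op 8 (insert('x')): buffer="ejxwejxzuxgejxcejxc" (len 19), cursors c1@3 c2@7 c3@14 c4@18, authorship 111.222....333.444.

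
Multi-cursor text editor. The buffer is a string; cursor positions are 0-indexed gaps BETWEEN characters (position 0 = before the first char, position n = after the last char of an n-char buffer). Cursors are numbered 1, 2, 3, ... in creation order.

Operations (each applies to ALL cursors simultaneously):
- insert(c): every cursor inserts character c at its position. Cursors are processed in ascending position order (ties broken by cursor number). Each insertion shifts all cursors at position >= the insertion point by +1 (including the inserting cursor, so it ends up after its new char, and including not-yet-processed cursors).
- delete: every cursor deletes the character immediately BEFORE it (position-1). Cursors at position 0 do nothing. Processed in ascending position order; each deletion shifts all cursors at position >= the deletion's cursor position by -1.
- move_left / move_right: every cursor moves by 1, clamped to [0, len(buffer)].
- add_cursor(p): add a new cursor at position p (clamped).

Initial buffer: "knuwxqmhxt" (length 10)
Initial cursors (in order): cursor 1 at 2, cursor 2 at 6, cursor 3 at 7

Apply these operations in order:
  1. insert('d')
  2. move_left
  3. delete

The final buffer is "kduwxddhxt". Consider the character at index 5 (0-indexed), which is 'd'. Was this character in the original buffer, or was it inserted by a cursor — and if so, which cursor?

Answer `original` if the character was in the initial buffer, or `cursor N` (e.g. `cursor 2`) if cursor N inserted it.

Answer: cursor 2

Derivation:
After op 1 (insert('d')): buffer="knduwxqdmdhxt" (len 13), cursors c1@3 c2@8 c3@10, authorship ..1....2.3...
After op 2 (move_left): buffer="knduwxqdmdhxt" (len 13), cursors c1@2 c2@7 c3@9, authorship ..1....2.3...
After op 3 (delete): buffer="kduwxddhxt" (len 10), cursors c1@1 c2@5 c3@6, authorship .1...23...
Authorship (.=original, N=cursor N): . 1 . . . 2 3 . . .
Index 5: author = 2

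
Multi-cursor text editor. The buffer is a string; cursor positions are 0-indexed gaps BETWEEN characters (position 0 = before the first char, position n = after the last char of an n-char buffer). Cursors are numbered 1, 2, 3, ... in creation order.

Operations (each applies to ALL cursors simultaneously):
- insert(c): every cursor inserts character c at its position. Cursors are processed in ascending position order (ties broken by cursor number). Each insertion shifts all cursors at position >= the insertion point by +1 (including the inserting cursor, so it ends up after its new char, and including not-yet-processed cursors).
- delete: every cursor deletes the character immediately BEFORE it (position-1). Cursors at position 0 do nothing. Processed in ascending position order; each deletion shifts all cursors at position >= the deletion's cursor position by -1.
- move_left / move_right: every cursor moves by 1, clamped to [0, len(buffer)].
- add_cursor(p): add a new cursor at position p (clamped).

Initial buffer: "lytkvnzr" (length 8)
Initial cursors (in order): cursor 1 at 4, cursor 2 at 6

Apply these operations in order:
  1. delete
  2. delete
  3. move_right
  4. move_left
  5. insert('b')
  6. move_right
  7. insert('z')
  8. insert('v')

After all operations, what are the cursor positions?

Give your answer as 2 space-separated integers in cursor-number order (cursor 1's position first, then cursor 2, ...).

After op 1 (delete): buffer="lytvzr" (len 6), cursors c1@3 c2@4, authorship ......
After op 2 (delete): buffer="lyzr" (len 4), cursors c1@2 c2@2, authorship ....
After op 3 (move_right): buffer="lyzr" (len 4), cursors c1@3 c2@3, authorship ....
After op 4 (move_left): buffer="lyzr" (len 4), cursors c1@2 c2@2, authorship ....
After op 5 (insert('b')): buffer="lybbzr" (len 6), cursors c1@4 c2@4, authorship ..12..
After op 6 (move_right): buffer="lybbzr" (len 6), cursors c1@5 c2@5, authorship ..12..
After op 7 (insert('z')): buffer="lybbzzzr" (len 8), cursors c1@7 c2@7, authorship ..12.12.
After op 8 (insert('v')): buffer="lybbzzzvvr" (len 10), cursors c1@9 c2@9, authorship ..12.1212.

Answer: 9 9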